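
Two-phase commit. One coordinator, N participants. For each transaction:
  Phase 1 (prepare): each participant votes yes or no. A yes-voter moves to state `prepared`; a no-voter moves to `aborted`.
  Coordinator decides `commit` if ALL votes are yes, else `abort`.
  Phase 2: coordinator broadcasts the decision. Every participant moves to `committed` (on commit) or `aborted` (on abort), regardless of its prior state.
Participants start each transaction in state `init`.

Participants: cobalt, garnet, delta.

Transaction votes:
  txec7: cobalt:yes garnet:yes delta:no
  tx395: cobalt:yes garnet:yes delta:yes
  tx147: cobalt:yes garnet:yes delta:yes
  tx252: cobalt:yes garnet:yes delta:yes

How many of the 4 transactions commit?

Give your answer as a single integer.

txec7: no from delta -> abort (commits=0)
tx395: all yes -> commit (commits=1)
tx147: all yes -> commit (commits=2)
tx252: all yes -> commit (commits=3)

Answer: 3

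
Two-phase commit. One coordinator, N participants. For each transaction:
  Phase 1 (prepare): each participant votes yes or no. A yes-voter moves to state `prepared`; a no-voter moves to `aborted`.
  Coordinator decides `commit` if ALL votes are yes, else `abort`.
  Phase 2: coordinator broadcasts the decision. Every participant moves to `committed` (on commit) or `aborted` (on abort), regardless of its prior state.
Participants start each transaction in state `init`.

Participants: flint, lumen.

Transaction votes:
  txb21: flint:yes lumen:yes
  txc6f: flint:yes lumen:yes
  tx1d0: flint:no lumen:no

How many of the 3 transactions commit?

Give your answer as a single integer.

txb21: all yes -> commit (commits=1)
txc6f: all yes -> commit (commits=2)
tx1d0: no from flint, lumen -> abort (commits=2)

Answer: 2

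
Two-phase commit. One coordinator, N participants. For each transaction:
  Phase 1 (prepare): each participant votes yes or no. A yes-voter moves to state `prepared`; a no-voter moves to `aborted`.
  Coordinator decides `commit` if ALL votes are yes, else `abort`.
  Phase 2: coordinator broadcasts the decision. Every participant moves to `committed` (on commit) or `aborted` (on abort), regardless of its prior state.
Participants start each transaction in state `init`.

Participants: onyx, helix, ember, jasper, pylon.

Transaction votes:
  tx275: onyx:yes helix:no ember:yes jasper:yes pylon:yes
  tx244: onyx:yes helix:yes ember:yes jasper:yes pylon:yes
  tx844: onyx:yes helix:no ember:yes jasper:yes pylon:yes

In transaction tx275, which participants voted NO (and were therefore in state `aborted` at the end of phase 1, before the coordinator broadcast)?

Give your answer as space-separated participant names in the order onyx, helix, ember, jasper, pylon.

Answer: helix

Derivation:
Txn tx275 phase 1: onyx yes -> prepared; helix no -> aborted; ember yes -> prepared; jasper yes -> prepared; pylon yes -> prepared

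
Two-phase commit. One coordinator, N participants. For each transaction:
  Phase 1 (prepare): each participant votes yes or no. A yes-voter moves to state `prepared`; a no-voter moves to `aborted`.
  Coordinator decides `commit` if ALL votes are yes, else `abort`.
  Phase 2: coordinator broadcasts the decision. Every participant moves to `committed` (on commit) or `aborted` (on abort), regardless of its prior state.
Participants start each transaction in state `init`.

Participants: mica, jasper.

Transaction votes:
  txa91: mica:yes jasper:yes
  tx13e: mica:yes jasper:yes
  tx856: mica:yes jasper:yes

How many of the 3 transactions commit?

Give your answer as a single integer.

txa91: all yes -> commit (commits=1)
tx13e: all yes -> commit (commits=2)
tx856: all yes -> commit (commits=3)

Answer: 3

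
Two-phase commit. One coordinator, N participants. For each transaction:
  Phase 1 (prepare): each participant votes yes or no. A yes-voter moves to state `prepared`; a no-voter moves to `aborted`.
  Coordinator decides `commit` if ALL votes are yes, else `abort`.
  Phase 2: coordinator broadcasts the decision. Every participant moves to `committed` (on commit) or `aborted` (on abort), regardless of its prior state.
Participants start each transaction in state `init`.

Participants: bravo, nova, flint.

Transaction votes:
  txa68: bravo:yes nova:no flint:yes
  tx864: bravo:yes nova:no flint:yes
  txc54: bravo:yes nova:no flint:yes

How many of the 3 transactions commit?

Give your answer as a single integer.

txa68: no from nova -> abort (commits=0)
tx864: no from nova -> abort (commits=0)
txc54: no from nova -> abort (commits=0)

Answer: 0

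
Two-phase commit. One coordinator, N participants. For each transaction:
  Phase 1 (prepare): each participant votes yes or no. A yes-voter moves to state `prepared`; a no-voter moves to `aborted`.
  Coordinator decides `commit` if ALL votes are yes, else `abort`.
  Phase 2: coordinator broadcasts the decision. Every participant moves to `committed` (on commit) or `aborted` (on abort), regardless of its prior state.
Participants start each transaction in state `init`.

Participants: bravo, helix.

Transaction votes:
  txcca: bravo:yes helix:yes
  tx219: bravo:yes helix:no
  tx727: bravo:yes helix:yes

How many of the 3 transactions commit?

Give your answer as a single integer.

Answer: 2

Derivation:
txcca: all yes -> commit (commits=1)
tx219: no from helix -> abort (commits=1)
tx727: all yes -> commit (commits=2)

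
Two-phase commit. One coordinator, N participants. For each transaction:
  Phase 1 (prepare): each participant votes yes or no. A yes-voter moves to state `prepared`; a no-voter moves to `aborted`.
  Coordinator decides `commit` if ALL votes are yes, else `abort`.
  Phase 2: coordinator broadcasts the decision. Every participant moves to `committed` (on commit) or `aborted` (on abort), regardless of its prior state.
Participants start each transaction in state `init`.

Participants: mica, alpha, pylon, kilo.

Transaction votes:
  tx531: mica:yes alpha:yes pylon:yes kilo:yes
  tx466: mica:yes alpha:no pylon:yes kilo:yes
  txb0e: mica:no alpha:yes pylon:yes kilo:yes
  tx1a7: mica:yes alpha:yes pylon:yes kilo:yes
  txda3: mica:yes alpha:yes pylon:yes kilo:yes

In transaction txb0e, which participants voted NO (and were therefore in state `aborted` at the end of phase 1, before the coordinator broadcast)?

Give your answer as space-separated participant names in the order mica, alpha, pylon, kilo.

Answer: mica

Derivation:
Txn txb0e phase 1: mica no -> aborted; alpha yes -> prepared; pylon yes -> prepared; kilo yes -> prepared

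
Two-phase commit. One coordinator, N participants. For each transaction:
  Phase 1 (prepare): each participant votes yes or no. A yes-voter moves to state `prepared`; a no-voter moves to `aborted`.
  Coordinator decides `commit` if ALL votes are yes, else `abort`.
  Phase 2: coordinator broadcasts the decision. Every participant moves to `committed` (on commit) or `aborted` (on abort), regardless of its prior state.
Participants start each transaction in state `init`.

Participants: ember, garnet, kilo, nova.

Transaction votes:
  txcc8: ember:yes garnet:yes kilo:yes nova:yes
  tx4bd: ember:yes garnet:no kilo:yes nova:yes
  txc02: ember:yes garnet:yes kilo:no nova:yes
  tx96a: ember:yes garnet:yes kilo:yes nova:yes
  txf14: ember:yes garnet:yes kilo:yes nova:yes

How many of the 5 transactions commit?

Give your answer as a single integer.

txcc8: all yes -> commit (commits=1)
tx4bd: no from garnet -> abort (commits=1)
txc02: no from kilo -> abort (commits=1)
tx96a: all yes -> commit (commits=2)
txf14: all yes -> commit (commits=3)

Answer: 3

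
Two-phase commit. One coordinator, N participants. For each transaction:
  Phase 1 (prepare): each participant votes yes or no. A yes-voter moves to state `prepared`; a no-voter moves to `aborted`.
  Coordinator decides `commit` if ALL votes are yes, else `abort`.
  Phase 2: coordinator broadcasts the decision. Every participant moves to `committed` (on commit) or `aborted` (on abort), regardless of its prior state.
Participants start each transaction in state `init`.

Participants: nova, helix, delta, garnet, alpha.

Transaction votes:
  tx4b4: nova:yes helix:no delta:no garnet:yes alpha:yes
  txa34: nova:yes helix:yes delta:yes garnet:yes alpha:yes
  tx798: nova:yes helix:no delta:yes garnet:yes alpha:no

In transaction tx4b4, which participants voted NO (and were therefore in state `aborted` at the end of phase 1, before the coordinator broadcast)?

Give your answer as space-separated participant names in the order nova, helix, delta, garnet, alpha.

Txn tx4b4 phase 1: nova yes -> prepared; helix no -> aborted; delta no -> aborted; garnet yes -> prepared; alpha yes -> prepared

Answer: helix delta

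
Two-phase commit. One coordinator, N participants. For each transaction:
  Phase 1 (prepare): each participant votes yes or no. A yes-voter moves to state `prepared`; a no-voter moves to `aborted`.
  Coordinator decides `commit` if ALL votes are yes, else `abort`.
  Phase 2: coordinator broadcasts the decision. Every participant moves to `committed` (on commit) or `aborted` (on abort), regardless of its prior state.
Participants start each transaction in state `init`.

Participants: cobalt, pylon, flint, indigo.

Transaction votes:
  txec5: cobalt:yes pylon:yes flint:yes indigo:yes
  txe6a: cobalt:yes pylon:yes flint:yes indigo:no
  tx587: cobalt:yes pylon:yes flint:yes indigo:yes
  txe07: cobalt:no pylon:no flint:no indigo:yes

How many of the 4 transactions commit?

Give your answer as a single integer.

Answer: 2

Derivation:
txec5: all yes -> commit (commits=1)
txe6a: no from indigo -> abort (commits=1)
tx587: all yes -> commit (commits=2)
txe07: no from cobalt, pylon, flint -> abort (commits=2)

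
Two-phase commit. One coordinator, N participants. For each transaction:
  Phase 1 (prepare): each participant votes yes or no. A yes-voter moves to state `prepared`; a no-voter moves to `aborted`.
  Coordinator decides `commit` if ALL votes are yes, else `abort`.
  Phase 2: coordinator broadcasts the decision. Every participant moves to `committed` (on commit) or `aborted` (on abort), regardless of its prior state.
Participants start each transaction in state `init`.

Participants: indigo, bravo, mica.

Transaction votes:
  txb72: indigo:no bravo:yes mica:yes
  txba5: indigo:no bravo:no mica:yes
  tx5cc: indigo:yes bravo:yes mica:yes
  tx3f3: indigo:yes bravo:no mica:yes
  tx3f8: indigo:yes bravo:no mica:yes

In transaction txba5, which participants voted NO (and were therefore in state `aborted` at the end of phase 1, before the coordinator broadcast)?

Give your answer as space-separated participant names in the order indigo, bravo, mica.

Txn txba5 phase 1: indigo no -> aborted; bravo no -> aborted; mica yes -> prepared

Answer: indigo bravo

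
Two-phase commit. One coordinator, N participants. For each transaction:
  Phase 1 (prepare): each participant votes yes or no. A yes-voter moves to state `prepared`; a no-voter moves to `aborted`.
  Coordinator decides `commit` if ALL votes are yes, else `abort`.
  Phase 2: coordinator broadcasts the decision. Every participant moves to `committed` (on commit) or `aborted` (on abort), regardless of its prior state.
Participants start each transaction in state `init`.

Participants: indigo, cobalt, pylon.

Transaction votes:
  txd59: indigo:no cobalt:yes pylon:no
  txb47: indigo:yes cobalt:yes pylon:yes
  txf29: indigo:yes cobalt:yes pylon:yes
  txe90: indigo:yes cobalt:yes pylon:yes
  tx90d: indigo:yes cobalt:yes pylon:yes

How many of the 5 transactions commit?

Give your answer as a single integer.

txd59: no from indigo, pylon -> abort (commits=0)
txb47: all yes -> commit (commits=1)
txf29: all yes -> commit (commits=2)
txe90: all yes -> commit (commits=3)
tx90d: all yes -> commit (commits=4)

Answer: 4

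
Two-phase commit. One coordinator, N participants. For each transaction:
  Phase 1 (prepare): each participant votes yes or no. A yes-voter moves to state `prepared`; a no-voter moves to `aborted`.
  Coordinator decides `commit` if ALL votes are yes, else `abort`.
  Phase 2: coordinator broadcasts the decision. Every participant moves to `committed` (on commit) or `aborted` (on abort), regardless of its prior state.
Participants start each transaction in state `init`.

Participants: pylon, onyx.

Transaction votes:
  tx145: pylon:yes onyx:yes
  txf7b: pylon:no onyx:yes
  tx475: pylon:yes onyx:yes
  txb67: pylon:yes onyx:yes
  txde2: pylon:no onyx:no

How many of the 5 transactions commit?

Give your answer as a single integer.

tx145: all yes -> commit (commits=1)
txf7b: no from pylon -> abort (commits=1)
tx475: all yes -> commit (commits=2)
txb67: all yes -> commit (commits=3)
txde2: no from pylon, onyx -> abort (commits=3)

Answer: 3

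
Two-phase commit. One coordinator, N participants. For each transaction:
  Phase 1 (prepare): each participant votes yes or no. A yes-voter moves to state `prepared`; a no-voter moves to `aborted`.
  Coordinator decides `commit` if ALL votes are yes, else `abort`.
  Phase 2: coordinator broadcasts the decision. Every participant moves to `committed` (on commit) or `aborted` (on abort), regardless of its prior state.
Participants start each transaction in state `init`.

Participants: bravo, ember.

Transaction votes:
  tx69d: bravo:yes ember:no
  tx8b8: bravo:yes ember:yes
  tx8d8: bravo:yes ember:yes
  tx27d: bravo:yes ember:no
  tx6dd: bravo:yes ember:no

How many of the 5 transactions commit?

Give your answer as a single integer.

Answer: 2

Derivation:
tx69d: no from ember -> abort (commits=0)
tx8b8: all yes -> commit (commits=1)
tx8d8: all yes -> commit (commits=2)
tx27d: no from ember -> abort (commits=2)
tx6dd: no from ember -> abort (commits=2)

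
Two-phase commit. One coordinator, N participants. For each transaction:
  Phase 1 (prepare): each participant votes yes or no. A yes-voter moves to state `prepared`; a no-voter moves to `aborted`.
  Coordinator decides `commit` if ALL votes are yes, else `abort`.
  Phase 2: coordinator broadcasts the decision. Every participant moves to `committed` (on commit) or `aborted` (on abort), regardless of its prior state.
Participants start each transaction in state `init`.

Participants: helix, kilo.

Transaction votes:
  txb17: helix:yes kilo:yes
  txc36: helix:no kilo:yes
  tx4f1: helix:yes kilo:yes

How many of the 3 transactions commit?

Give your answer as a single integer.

Answer: 2

Derivation:
txb17: all yes -> commit (commits=1)
txc36: no from helix -> abort (commits=1)
tx4f1: all yes -> commit (commits=2)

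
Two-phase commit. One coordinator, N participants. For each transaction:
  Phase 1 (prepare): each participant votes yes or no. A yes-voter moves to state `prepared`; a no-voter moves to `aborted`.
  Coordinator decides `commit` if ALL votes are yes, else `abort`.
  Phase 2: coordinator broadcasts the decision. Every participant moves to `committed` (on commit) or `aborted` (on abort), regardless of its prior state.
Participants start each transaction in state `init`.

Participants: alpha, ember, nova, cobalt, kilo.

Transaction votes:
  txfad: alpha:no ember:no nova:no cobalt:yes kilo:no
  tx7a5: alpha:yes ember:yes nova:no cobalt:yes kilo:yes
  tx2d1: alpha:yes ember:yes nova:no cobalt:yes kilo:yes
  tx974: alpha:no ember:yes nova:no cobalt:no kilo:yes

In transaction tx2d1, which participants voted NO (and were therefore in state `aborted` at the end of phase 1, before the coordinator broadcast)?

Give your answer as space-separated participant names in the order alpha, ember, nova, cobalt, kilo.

Txn tx2d1 phase 1: alpha yes -> prepared; ember yes -> prepared; nova no -> aborted; cobalt yes -> prepared; kilo yes -> prepared

Answer: nova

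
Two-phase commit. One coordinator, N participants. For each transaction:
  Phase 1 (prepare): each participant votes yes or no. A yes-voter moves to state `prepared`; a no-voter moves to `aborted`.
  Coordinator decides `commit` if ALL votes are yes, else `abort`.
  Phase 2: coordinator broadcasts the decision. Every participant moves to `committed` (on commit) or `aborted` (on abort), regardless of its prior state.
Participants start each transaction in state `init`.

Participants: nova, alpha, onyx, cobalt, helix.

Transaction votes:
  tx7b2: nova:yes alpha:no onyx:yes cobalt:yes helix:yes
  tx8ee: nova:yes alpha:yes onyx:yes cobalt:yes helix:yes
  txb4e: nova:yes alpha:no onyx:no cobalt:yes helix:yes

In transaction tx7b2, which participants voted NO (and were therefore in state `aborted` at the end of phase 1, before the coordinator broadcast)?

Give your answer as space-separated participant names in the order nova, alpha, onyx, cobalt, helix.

Txn tx7b2 phase 1: nova yes -> prepared; alpha no -> aborted; onyx yes -> prepared; cobalt yes -> prepared; helix yes -> prepared

Answer: alpha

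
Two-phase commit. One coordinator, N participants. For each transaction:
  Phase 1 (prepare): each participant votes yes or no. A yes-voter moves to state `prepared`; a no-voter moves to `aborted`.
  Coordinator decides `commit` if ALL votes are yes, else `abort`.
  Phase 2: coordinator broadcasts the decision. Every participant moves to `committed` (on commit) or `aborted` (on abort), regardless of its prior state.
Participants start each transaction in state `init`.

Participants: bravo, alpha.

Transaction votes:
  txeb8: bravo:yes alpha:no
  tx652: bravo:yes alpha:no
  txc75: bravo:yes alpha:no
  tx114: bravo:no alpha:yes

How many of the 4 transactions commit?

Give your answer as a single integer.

Answer: 0

Derivation:
txeb8: no from alpha -> abort (commits=0)
tx652: no from alpha -> abort (commits=0)
txc75: no from alpha -> abort (commits=0)
tx114: no from bravo -> abort (commits=0)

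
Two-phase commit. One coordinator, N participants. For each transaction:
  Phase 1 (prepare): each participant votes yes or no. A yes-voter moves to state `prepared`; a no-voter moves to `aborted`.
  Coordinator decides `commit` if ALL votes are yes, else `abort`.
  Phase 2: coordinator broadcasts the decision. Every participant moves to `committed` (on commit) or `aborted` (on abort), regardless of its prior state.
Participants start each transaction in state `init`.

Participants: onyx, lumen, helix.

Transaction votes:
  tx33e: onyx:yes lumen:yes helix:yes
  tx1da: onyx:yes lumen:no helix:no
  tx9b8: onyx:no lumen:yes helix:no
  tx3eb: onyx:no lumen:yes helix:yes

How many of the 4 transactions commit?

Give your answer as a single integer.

tx33e: all yes -> commit (commits=1)
tx1da: no from lumen, helix -> abort (commits=1)
tx9b8: no from onyx, helix -> abort (commits=1)
tx3eb: no from onyx -> abort (commits=1)

Answer: 1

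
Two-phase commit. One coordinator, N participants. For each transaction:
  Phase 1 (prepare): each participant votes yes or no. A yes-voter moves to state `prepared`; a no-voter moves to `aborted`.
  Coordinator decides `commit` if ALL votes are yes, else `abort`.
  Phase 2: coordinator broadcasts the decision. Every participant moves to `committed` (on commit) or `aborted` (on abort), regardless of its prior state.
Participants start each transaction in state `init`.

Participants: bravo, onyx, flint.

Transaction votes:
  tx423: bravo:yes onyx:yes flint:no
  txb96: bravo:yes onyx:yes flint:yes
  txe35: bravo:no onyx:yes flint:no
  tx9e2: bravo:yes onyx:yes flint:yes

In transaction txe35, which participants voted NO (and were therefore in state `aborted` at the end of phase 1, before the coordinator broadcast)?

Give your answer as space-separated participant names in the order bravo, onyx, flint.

Answer: bravo flint

Derivation:
Txn txe35 phase 1: bravo no -> aborted; onyx yes -> prepared; flint no -> aborted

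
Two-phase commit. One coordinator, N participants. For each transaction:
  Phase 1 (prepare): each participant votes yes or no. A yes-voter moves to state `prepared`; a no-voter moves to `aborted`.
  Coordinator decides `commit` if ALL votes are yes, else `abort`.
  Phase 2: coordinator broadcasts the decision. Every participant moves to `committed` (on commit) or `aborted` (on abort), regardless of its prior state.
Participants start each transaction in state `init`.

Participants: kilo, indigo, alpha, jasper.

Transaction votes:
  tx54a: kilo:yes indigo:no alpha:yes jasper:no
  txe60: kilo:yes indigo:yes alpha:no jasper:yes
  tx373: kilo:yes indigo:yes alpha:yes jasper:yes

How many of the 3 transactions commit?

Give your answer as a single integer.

tx54a: no from indigo, jasper -> abort (commits=0)
txe60: no from alpha -> abort (commits=0)
tx373: all yes -> commit (commits=1)

Answer: 1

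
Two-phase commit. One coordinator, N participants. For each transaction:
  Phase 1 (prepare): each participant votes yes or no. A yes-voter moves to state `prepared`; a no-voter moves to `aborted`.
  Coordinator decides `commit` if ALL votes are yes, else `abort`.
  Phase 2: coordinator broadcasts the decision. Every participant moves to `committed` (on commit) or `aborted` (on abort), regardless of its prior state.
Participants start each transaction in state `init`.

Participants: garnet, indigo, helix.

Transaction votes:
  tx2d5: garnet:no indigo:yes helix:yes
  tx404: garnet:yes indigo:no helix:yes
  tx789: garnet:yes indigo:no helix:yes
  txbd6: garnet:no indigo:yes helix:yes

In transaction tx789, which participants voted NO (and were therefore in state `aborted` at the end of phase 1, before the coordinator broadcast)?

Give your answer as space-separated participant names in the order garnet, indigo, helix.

Answer: indigo

Derivation:
Txn tx789 phase 1: garnet yes -> prepared; indigo no -> aborted; helix yes -> prepared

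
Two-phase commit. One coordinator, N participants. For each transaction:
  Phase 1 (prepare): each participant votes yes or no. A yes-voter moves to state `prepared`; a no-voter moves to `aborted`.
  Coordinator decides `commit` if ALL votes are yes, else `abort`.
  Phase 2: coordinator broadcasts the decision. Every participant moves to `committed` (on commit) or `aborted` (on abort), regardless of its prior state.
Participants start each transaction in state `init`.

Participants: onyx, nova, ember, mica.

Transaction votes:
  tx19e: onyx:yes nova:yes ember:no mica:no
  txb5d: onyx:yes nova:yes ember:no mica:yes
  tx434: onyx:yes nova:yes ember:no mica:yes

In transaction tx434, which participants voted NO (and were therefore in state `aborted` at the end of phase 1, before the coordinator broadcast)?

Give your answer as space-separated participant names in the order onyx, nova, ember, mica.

Answer: ember

Derivation:
Txn tx434 phase 1: onyx yes -> prepared; nova yes -> prepared; ember no -> aborted; mica yes -> prepared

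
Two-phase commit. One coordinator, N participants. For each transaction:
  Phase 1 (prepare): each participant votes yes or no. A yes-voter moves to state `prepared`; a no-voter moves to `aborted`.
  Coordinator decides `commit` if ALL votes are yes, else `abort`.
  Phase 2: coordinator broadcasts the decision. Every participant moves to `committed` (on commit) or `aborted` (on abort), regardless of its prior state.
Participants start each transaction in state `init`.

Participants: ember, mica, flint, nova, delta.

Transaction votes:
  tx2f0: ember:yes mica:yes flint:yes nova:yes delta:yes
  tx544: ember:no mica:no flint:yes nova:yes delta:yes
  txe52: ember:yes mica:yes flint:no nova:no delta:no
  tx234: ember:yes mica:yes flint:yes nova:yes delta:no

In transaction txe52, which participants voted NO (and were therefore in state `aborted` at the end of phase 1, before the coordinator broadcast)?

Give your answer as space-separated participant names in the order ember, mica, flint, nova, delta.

Answer: flint nova delta

Derivation:
Txn txe52 phase 1: ember yes -> prepared; mica yes -> prepared; flint no -> aborted; nova no -> aborted; delta no -> aborted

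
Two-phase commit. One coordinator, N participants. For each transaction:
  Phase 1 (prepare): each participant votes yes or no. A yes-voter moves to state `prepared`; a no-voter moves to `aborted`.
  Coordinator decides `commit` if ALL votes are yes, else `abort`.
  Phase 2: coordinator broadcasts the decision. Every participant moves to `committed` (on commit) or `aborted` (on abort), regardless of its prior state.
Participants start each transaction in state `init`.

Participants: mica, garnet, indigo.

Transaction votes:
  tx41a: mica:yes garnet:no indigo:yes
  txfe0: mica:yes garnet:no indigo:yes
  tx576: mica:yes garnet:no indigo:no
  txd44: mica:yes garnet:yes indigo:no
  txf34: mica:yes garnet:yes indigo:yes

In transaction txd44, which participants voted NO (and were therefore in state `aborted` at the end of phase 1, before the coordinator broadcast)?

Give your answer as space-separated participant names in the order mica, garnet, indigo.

Txn txd44 phase 1: mica yes -> prepared; garnet yes -> prepared; indigo no -> aborted

Answer: indigo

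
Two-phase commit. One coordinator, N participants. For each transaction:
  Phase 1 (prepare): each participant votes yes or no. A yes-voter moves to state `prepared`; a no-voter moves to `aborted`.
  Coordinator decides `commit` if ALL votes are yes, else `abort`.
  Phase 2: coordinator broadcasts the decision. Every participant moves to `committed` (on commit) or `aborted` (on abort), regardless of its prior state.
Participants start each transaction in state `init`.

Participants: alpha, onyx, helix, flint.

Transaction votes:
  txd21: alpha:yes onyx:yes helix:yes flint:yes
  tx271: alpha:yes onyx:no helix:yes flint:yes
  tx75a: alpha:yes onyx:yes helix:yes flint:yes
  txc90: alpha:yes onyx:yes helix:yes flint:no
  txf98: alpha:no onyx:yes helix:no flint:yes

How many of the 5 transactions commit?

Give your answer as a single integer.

txd21: all yes -> commit (commits=1)
tx271: no from onyx -> abort (commits=1)
tx75a: all yes -> commit (commits=2)
txc90: no from flint -> abort (commits=2)
txf98: no from alpha, helix -> abort (commits=2)

Answer: 2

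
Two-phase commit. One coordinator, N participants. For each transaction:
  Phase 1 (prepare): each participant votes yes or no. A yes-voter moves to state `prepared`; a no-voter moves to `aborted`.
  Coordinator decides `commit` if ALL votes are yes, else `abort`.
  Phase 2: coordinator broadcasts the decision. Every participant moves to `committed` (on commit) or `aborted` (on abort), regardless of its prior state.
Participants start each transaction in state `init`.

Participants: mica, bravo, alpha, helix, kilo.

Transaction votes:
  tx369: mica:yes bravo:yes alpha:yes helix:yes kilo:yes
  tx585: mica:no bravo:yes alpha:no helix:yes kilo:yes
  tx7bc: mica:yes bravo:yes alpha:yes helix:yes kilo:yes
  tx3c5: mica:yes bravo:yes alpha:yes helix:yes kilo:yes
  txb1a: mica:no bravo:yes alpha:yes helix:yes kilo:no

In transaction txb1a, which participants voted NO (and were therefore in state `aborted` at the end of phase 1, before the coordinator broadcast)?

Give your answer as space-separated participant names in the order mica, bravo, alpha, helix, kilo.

Txn txb1a phase 1: mica no -> aborted; bravo yes -> prepared; alpha yes -> prepared; helix yes -> prepared; kilo no -> aborted

Answer: mica kilo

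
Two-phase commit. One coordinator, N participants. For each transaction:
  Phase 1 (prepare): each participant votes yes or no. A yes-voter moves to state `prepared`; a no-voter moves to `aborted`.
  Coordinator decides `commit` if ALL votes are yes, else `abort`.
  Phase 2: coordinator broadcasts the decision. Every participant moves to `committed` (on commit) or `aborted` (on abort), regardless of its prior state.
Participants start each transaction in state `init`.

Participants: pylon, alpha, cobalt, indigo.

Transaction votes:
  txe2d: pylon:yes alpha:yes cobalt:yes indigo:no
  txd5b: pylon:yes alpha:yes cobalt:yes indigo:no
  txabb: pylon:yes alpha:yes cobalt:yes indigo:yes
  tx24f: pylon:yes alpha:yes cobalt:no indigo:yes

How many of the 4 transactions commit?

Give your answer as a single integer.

txe2d: no from indigo -> abort (commits=0)
txd5b: no from indigo -> abort (commits=0)
txabb: all yes -> commit (commits=1)
tx24f: no from cobalt -> abort (commits=1)

Answer: 1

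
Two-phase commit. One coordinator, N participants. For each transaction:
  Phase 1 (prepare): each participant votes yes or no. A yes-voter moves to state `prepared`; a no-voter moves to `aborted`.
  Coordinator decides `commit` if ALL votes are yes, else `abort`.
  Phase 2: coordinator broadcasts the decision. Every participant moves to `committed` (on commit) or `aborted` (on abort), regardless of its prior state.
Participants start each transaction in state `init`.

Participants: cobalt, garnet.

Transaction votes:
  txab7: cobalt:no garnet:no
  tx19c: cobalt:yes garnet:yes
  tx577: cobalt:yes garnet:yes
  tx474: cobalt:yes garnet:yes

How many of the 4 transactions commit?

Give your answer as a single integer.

Answer: 3

Derivation:
txab7: no from cobalt, garnet -> abort (commits=0)
tx19c: all yes -> commit (commits=1)
tx577: all yes -> commit (commits=2)
tx474: all yes -> commit (commits=3)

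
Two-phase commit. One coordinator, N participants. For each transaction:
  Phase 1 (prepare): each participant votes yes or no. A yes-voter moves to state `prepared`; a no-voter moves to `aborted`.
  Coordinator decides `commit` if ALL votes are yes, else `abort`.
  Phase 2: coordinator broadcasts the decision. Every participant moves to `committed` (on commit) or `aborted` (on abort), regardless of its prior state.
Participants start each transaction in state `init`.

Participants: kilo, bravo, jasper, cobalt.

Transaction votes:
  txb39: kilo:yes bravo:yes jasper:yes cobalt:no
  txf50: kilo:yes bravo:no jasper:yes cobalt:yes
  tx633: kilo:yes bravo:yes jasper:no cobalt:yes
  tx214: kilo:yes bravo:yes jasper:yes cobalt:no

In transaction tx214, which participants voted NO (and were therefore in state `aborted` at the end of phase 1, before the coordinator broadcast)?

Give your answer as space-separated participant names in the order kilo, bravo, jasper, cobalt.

Answer: cobalt

Derivation:
Txn tx214 phase 1: kilo yes -> prepared; bravo yes -> prepared; jasper yes -> prepared; cobalt no -> aborted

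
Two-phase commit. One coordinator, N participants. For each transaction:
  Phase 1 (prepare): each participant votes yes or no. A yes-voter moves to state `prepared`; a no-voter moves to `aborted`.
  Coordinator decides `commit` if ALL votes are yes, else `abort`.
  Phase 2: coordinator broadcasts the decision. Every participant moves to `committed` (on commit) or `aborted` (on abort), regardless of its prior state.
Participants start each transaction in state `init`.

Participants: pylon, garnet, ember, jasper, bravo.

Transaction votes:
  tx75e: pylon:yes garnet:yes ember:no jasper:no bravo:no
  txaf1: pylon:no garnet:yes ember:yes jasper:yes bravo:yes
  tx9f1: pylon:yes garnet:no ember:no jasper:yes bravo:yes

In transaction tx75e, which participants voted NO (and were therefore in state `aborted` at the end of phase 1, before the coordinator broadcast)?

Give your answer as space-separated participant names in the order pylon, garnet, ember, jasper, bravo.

Answer: ember jasper bravo

Derivation:
Txn tx75e phase 1: pylon yes -> prepared; garnet yes -> prepared; ember no -> aborted; jasper no -> aborted; bravo no -> aborted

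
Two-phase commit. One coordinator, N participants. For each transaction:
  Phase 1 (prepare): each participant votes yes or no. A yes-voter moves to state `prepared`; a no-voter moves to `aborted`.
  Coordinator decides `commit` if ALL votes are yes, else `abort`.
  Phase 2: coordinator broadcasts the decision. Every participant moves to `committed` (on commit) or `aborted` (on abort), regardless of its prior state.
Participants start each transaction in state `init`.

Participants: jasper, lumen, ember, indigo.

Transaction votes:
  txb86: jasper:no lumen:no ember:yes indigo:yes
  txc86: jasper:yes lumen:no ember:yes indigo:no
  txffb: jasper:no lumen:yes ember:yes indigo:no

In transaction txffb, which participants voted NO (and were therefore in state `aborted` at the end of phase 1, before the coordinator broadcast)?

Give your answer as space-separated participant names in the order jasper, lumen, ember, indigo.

Answer: jasper indigo

Derivation:
Txn txffb phase 1: jasper no -> aborted; lumen yes -> prepared; ember yes -> prepared; indigo no -> aborted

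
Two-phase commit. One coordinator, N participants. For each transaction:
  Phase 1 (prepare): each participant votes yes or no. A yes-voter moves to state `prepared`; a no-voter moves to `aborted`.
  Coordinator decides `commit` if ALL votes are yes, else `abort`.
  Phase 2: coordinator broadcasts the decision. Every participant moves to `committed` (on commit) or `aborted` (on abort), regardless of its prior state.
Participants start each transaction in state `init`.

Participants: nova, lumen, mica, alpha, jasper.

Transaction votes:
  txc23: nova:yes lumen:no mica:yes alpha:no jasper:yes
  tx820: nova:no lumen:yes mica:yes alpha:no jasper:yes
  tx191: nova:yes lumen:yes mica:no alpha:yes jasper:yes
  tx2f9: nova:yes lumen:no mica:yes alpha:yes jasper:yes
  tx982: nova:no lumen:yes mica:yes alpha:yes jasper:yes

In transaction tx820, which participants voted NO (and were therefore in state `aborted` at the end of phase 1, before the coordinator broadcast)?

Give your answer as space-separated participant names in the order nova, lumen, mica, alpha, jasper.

Txn tx820 phase 1: nova no -> aborted; lumen yes -> prepared; mica yes -> prepared; alpha no -> aborted; jasper yes -> prepared

Answer: nova alpha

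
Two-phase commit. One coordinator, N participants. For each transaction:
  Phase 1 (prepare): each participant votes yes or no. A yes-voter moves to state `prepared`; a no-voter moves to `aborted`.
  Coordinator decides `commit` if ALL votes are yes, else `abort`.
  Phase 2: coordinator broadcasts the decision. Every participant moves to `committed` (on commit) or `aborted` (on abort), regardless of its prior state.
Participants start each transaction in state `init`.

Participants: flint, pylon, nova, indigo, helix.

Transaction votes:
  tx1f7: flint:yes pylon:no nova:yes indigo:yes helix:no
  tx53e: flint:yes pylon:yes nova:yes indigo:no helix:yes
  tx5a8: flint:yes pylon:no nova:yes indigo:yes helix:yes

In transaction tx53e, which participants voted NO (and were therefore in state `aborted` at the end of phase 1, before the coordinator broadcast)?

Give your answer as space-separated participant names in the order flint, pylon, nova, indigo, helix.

Answer: indigo

Derivation:
Txn tx53e phase 1: flint yes -> prepared; pylon yes -> prepared; nova yes -> prepared; indigo no -> aborted; helix yes -> prepared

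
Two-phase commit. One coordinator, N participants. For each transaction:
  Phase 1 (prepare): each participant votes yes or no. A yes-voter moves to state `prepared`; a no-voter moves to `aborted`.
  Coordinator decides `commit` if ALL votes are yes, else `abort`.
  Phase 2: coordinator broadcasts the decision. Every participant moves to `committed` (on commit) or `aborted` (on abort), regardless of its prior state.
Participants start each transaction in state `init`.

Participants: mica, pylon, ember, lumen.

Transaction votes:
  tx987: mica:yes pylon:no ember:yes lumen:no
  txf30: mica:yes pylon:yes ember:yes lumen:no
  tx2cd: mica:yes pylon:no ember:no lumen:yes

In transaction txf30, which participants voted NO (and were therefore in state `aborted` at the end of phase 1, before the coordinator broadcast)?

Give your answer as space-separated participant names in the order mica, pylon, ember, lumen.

Answer: lumen

Derivation:
Txn txf30 phase 1: mica yes -> prepared; pylon yes -> prepared; ember yes -> prepared; lumen no -> aborted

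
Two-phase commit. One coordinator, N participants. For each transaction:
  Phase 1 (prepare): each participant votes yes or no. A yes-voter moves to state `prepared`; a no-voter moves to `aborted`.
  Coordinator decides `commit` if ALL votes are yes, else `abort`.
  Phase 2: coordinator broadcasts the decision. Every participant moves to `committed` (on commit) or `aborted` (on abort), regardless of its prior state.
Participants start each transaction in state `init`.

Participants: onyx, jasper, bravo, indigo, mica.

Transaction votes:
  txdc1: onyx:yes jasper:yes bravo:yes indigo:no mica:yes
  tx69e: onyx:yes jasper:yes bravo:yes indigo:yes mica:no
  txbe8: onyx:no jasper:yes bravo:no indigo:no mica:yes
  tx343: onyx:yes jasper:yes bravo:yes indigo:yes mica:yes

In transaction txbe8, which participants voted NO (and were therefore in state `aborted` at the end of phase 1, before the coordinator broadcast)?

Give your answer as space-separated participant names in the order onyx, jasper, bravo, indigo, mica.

Answer: onyx bravo indigo

Derivation:
Txn txbe8 phase 1: onyx no -> aborted; jasper yes -> prepared; bravo no -> aborted; indigo no -> aborted; mica yes -> prepared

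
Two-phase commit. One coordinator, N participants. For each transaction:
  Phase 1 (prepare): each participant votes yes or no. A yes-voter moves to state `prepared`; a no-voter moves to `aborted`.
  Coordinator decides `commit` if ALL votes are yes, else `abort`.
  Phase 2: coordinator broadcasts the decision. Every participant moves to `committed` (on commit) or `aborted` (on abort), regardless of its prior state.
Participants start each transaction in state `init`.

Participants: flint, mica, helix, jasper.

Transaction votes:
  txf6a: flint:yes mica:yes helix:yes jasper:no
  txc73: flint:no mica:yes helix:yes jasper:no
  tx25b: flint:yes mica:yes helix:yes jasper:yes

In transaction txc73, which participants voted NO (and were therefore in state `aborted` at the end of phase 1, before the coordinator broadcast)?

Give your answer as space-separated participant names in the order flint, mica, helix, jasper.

Answer: flint jasper

Derivation:
Txn txc73 phase 1: flint no -> aborted; mica yes -> prepared; helix yes -> prepared; jasper no -> aborted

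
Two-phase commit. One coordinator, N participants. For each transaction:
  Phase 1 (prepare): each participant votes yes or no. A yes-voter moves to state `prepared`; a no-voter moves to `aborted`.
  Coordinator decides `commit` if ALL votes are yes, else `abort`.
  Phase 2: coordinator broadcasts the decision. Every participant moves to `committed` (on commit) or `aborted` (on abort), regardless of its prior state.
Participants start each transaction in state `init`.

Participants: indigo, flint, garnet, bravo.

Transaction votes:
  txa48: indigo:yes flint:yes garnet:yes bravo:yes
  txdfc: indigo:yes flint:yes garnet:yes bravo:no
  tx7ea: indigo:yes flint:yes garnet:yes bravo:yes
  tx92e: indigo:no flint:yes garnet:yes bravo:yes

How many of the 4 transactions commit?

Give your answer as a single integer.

txa48: all yes -> commit (commits=1)
txdfc: no from bravo -> abort (commits=1)
tx7ea: all yes -> commit (commits=2)
tx92e: no from indigo -> abort (commits=2)

Answer: 2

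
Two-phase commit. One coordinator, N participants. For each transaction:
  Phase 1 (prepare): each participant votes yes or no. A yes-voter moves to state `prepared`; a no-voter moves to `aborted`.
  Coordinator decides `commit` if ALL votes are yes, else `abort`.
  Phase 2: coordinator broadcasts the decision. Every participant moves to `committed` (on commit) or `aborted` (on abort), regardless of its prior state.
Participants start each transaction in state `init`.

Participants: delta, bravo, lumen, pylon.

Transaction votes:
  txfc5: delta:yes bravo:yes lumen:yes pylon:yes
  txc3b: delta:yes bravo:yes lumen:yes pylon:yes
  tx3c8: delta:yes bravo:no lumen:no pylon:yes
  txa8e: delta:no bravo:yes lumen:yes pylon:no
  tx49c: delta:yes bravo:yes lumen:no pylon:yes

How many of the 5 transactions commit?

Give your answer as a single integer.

txfc5: all yes -> commit (commits=1)
txc3b: all yes -> commit (commits=2)
tx3c8: no from bravo, lumen -> abort (commits=2)
txa8e: no from delta, pylon -> abort (commits=2)
tx49c: no from lumen -> abort (commits=2)

Answer: 2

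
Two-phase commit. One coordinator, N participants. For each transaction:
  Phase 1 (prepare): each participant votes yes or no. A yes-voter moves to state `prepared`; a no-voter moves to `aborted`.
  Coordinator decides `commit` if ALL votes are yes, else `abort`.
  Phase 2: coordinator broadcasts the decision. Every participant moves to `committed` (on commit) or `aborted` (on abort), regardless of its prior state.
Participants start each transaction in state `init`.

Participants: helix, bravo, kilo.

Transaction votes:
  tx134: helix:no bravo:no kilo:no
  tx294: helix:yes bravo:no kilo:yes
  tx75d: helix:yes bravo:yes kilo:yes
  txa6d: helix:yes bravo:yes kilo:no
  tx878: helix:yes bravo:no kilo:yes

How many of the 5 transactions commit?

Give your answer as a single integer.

Answer: 1

Derivation:
tx134: no from helix, bravo, kilo -> abort (commits=0)
tx294: no from bravo -> abort (commits=0)
tx75d: all yes -> commit (commits=1)
txa6d: no from kilo -> abort (commits=1)
tx878: no from bravo -> abort (commits=1)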